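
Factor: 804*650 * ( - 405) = - 2^3*3^5*5^3*13^1*67^1 = - 211653000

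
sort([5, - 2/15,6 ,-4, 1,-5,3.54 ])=[-5, - 4, - 2/15,  1,3.54, 5,  6] 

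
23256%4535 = 581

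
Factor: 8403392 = 2^6*131303^1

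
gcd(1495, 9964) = 1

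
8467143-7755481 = 711662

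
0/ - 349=0/1 = - 0.00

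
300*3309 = 992700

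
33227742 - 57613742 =-24386000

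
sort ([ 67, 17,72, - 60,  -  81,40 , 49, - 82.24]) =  [ - 82.24, -81,-60,17,40,49, 67,72 ] 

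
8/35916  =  2/8979 = 0.00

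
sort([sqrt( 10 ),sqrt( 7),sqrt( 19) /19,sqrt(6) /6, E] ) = [ sqrt( 19)/19,  sqrt(6)/6,  sqrt ( 7 ), E, sqrt( 10)]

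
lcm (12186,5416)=48744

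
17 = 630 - 613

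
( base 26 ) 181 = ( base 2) 1101110101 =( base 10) 885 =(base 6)4033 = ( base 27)15L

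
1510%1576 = 1510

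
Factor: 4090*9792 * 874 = 2^8*3^2  *5^1 * 17^1 * 19^1 * 23^1*409^1 = 35003070720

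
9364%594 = 454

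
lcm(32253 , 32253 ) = 32253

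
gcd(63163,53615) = 1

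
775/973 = 775/973 = 0.80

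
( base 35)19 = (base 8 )54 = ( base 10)44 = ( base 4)230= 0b101100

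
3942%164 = 6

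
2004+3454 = 5458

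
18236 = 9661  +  8575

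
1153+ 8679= 9832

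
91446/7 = 91446/7=13063.71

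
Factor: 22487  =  113^1*199^1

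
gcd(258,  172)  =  86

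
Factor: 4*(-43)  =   - 2^2*43^1 = -172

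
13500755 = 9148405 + 4352350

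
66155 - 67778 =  - 1623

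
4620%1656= 1308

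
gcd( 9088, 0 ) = 9088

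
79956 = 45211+34745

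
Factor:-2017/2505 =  - 3^(-1 )*5^(-1 )*167^(-1) * 2017^1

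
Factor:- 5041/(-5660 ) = 2^(-2 )*5^(-1 ) * 71^2*283^( - 1)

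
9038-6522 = 2516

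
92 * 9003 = 828276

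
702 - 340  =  362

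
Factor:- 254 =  - 2^1*127^1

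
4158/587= 7 + 49/587 = 7.08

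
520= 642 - 122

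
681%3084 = 681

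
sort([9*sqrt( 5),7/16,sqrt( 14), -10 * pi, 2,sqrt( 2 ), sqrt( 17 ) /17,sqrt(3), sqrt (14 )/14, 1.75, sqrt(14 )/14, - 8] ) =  [ - 10*pi  , - 8,sqrt( 17)/17,sqrt( 14 )/14,sqrt( 14 )/14 , 7/16,sqrt (2), sqrt (3),1.75, 2,sqrt( 14), 9 * sqrt(5)] 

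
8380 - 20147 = -11767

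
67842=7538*9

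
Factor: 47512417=79^1*601423^1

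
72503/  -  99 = -733+64/99= -732.35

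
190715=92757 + 97958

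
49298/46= 1071 + 16/23   =  1071.70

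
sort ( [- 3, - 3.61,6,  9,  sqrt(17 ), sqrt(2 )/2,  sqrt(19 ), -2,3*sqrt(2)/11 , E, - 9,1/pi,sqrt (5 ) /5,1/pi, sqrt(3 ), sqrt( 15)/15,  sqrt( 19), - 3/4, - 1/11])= [ - 9, -3.61 , -3,-2, - 3/4, - 1/11,sqrt(15)/15,  1/pi , 1/pi, 3* sqrt( 2)/11,sqrt( 5)/5,sqrt( 2 )/2, sqrt (3 ) , E, sqrt(17),sqrt(19 ),  sqrt( 19), 6,9]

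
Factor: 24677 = 24677^1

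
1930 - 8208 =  - 6278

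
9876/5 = 1975 + 1/5 = 1975.20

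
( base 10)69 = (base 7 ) 126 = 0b1000101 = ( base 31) 27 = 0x45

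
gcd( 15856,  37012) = 4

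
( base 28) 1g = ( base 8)54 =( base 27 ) 1H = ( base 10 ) 44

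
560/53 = 10 + 30/53 = 10.57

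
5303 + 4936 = 10239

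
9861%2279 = 745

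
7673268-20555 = 7652713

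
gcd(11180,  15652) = 2236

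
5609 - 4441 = 1168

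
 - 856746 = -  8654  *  99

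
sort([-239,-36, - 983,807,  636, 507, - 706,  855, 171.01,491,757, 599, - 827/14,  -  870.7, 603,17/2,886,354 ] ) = [ - 983,-870.7,  -  706 , - 239,-827/14,- 36,17/2,171.01, 354 , 491,507, 599, 603, 636,757, 807,  855, 886] 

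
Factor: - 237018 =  - 2^1*3^1*39503^1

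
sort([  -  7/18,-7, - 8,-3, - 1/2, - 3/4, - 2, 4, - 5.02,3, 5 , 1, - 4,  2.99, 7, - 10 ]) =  [-10 , - 8, - 7, - 5.02, - 4 ,-3, - 2, - 3/4, - 1/2, - 7/18, 1, 2.99,  3, 4,5,7]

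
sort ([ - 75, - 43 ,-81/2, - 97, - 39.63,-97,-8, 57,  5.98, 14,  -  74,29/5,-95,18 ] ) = [ - 97,- 97, - 95, - 75, - 74, - 43,-81/2, - 39.63,-8 , 29/5 , 5.98, 14,18,57 ] 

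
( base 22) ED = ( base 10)321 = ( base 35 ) 96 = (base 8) 501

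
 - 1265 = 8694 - 9959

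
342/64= 171/32 = 5.34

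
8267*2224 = 18385808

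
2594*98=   254212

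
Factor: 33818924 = 2^2 * 23^1 *367597^1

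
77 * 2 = 154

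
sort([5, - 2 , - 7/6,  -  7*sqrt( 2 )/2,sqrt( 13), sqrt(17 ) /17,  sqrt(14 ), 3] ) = [ - 7*sqrt(2)/2,-2, - 7/6,sqrt( 17)/17,3,sqrt(13), sqrt(14),  5]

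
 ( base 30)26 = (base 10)66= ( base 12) 56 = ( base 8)102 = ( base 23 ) 2K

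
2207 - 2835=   -  628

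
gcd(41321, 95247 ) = 1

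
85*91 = 7735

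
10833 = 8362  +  2471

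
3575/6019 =275/463 =0.59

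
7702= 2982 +4720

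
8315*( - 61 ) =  - 507215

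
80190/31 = 2586  +  24/31 = 2586.77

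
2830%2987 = 2830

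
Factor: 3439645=5^1*11^1 * 62539^1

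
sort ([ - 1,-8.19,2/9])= [  -  8.19,- 1,2/9]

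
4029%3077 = 952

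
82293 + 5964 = 88257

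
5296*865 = 4581040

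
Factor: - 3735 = -3^2*5^1*83^1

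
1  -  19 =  - 18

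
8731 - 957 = 7774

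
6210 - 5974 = 236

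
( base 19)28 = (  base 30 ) 1G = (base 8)56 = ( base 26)1K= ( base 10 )46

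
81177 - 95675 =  - 14498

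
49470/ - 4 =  - 12368 + 1/2=- 12367.50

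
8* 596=4768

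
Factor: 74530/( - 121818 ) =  - 3^( - 1 )*5^1 * 29^1*79^( - 1) =- 145/237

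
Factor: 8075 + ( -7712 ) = 3^1  *11^2 = 363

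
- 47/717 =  - 1+670/717 = -0.07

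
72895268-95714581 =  -22819313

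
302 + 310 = 612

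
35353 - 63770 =-28417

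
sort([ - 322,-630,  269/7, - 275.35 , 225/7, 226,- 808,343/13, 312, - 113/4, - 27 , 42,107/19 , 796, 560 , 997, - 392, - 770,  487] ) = [-808, - 770 ,-630, - 392, - 322,-275.35,  -  113/4, - 27,107/19,343/13, 225/7,  269/7, 42, 226 , 312  ,  487 , 560, 796,997] 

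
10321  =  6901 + 3420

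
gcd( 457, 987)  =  1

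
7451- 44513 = -37062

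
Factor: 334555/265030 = 66911/53006 = 2^( - 1) * 13^1*17^( - 1)*1559^ ( - 1) * 5147^1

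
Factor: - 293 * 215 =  - 62995 = -5^1*43^1*293^1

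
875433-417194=458239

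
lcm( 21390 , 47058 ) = 235290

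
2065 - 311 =1754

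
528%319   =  209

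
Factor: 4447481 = 2089^1*2129^1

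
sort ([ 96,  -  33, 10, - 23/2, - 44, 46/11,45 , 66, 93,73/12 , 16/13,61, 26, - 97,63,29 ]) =[-97, - 44,-33, - 23/2, 16/13,46/11, 73/12 , 10, 26, 29,45, 61,63,  66,93,96 ]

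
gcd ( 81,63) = 9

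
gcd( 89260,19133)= 1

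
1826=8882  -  7056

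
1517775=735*2065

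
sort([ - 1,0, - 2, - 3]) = [ - 3, - 2, - 1,0]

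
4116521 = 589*6989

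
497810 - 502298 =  - 4488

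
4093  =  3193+900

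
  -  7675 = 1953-9628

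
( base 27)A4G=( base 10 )7414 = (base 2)1110011110110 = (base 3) 101011121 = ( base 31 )7m5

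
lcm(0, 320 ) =0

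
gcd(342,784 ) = 2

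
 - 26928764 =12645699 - 39574463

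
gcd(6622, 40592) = 86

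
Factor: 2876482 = 2^1* 7^1*205463^1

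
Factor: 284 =2^2*71^1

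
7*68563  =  479941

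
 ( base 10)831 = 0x33f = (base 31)QP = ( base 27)13L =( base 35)NQ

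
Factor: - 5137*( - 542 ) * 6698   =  2^2*11^1*17^1*197^1*271^1 * 467^1 =18648933292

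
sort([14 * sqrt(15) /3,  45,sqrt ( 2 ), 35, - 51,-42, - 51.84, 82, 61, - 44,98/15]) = [ - 51.84, - 51,- 44, - 42,sqrt(2 ), 98/15, 14 * sqrt( 15 )/3, 35,45, 61, 82]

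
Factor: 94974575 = 5^2*3798983^1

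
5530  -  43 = 5487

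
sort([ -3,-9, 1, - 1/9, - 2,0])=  [ - 9 ,-3, - 2, - 1/9,0 , 1]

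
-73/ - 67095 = 73/67095 = 0.00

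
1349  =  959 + 390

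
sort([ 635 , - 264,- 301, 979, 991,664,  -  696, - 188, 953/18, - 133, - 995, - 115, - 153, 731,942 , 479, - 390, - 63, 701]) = [ - 995,- 696, - 390, - 301, - 264,-188, - 153,  -  133, - 115, - 63,953/18, 479, 635, 664, 701, 731,942, 979, 991]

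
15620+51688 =67308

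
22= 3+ 19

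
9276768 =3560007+5716761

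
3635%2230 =1405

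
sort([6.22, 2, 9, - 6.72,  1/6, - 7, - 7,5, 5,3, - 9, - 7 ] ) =[ - 9, - 7, - 7, - 7,  -  6.72,1/6,2,3 , 5,5, 6.22, 9] 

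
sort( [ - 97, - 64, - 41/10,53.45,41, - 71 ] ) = [ - 97, - 71, - 64, - 41/10,41, 53.45] 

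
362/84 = 181/42 = 4.31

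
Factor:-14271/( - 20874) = 2^(  -  1)*7^(  -  2 )*67^1 = 67/98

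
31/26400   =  31/26400 =0.00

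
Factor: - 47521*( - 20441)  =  20441^1*47521^1 = 971376761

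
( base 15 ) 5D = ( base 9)107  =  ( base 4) 1120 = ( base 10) 88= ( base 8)130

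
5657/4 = 5657/4 = 1414.25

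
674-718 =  - 44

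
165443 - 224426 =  - 58983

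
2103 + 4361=6464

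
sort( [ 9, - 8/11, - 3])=[ - 3, - 8/11, 9 ] 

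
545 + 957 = 1502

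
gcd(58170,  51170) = 70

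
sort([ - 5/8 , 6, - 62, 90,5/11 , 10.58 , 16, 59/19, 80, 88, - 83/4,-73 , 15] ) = [ - 73, - 62, - 83/4, - 5/8,  5/11,59/19, 6 , 10.58, 15, 16, 80, 88,90] 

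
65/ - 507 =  - 1 + 34/39 = - 0.13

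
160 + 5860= 6020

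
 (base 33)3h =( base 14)84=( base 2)1110100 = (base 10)116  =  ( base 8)164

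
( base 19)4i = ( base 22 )46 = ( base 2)1011110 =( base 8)136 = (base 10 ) 94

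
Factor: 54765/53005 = 3^2*1217^1*10601^( - 1) = 10953/10601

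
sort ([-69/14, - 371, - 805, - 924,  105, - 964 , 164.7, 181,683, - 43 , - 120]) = [ - 964,- 924, - 805, - 371, - 120, - 43 ,  -  69/14, 105,164.7 , 181, 683]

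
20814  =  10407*2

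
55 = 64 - 9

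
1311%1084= 227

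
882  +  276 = 1158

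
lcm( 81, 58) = 4698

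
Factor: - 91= - 7^1*13^1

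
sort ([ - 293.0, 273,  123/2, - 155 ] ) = [ - 293.0,  -  155,  123/2,  273 ]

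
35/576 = 35/576=0.06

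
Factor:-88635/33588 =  - 95/36 = - 2^(  -  2)*3^( - 2 )*5^1*19^1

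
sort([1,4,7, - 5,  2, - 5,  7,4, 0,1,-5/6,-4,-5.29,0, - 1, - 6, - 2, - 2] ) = [ - 6, - 5.29, - 5,-5, - 4, - 2, - 2, - 1, - 5/6,0,0,1, 1, 2  ,  4,4, 7, 7]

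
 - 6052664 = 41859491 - 47912155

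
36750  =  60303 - 23553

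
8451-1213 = 7238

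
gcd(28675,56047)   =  1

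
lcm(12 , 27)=108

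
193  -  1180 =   -  987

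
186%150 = 36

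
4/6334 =2/3167 = 0.00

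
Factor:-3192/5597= -2^3 * 3^1*7^1 * 19^1*29^( - 1 )*193^( - 1)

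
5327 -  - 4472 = 9799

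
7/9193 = 7/9193 = 0.00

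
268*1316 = 352688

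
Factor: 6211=6211^1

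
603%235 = 133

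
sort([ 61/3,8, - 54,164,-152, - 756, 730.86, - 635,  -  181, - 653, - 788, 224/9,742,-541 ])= [ - 788, - 756,-653, - 635, - 541, - 181, - 152,  -  54,8,  61/3,224/9 , 164,730.86,742]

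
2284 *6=13704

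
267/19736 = 267/19736 = 0.01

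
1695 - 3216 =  - 1521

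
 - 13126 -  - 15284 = 2158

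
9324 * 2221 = 20708604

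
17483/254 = 68 + 211/254=68.83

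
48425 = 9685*5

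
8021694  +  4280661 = 12302355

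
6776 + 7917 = 14693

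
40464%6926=5834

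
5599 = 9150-3551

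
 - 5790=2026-7816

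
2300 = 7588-5288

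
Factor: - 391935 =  - 3^1*5^1*17^1 * 29^1 *53^1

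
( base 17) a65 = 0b101110110101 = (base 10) 2997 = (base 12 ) 1899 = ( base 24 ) 54L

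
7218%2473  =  2272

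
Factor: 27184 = 2^4 * 1699^1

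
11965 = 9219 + 2746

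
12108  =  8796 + 3312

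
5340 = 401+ 4939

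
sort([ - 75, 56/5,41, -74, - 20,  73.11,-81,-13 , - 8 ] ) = [ - 81, - 75, - 74, - 20, - 13, - 8, 56/5, 41,73.11 ] 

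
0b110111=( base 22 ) 2B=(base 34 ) 1l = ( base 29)1q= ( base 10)55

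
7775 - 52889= - 45114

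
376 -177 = 199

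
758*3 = 2274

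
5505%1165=845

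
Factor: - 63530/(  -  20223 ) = 2^1*3^( - 3) *5^1*7^( - 1 )*107^( - 1 )* 6353^1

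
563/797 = 563/797=0.71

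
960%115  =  40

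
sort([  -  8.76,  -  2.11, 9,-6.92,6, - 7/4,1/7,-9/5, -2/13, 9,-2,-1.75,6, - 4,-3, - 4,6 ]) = [-8.76,  -  6.92, - 4, - 4 , - 3, - 2.11,-2, - 9/5, - 7/4,-1.75, - 2/13,1/7,6,6, 6,9, 9] 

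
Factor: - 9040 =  - 2^4*5^1*113^1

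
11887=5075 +6812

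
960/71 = 13+37/71 = 13.52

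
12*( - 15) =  - 180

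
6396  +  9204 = 15600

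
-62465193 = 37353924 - 99819117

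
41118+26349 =67467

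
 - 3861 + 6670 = 2809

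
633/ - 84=  -  8 + 13/28  =  - 7.54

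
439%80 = 39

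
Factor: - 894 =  - 2^1*3^1*149^1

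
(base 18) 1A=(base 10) 28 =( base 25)13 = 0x1C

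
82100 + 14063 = 96163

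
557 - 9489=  - 8932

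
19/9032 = 19/9032 = 0.00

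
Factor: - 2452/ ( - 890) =2^1*5^( - 1 )*89^ ( - 1)*613^1 = 1226/445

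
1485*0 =0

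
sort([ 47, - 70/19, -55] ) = [ - 55, - 70/19,  47]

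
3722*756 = 2813832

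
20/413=20/413 = 0.05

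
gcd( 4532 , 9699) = 1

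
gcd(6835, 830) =5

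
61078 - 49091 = 11987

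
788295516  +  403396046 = 1191691562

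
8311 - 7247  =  1064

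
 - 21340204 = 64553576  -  85893780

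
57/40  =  57/40 = 1.43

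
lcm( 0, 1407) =0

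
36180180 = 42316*855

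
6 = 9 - 3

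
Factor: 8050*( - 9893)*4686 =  - 2^2*3^1*5^2*7^1*11^1*13^1*23^1 * 71^1 * 761^1=- 373186713900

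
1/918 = 1/918 = 0.00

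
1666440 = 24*69435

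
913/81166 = 913/81166 = 0.01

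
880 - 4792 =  - 3912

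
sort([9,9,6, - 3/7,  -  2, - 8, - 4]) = [ - 8,  -  4, - 2, - 3/7, 6, 9, 9 ] 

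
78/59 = 1 + 19/59 = 1.32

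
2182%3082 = 2182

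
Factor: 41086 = 2^1*20543^1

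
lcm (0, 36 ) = 0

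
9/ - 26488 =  - 9/26488 = - 0.00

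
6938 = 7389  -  451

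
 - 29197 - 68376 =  - 97573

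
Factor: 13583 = 17^2* 47^1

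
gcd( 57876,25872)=84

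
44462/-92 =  - 22231/46=-483.28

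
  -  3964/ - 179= 3964/179 = 22.15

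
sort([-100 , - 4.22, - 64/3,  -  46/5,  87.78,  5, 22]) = [ - 100, - 64/3 ,  -  46/5,  -  4.22, 5, 22,87.78] 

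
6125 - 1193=4932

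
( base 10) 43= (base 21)21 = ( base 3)1121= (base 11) 3A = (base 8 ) 53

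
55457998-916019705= -860561707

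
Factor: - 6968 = - 2^3*13^1*67^1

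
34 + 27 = 61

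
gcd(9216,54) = 18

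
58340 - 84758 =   -  26418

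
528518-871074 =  - 342556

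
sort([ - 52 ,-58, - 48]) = [ - 58, - 52, - 48]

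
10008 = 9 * 1112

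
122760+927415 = 1050175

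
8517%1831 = 1193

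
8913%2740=693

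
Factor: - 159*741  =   - 3^2 * 13^1 * 19^1 * 53^1 =- 117819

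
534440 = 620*862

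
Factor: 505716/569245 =804/905 = 2^2*3^1*5^( - 1 )*67^1*181^( - 1)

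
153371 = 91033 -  - 62338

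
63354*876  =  55498104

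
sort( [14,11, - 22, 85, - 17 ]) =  [ -22, - 17,11, 14  ,  85 ] 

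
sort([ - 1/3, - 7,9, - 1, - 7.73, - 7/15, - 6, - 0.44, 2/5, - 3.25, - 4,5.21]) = [ - 7.73 , - 7, - 6, - 4, - 3.25, - 1, - 7/15, -0.44, - 1/3,2/5, 5.21,9]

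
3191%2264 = 927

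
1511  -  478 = 1033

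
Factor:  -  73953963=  - 3^2*59^1* 139273^1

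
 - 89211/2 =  - 89211/2= - 44605.50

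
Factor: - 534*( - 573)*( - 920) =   -  2^4*3^2*5^1*23^1*89^1*191^1 = - 281503440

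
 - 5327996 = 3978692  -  9306688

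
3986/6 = 664 + 1/3 = 664.33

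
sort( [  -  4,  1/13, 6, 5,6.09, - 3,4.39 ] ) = [ - 4, - 3,1/13,4.39,5,6 , 6.09]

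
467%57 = 11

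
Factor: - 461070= - 2^1* 3^2 *5^1*47^1 * 109^1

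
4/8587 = 4/8587 = 0.00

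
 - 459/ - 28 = 459/28= 16.39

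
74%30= 14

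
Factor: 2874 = 2^1*3^1*479^1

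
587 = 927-340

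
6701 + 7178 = 13879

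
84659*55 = 4656245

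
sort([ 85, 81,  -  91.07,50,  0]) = [ - 91.07,0, 50,81, 85] 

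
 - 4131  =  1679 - 5810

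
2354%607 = 533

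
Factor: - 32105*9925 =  - 318642125 = - 5^3*397^1 * 6421^1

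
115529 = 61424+54105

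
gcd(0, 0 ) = 0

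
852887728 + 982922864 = 1835810592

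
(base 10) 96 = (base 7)165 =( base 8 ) 140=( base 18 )56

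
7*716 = 5012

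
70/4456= 35/2228 = 0.02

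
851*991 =843341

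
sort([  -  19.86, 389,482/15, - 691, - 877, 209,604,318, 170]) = [ - 877, - 691, - 19.86, 482/15,170,209, 318,  389, 604] 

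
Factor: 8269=8269^1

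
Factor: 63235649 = 4549^1  *13901^1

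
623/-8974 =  - 1 + 1193/1282 = - 0.07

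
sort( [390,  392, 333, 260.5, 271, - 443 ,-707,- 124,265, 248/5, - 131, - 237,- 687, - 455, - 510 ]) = [ - 707, - 687, - 510,-455, - 443, - 237,-131,  -  124, 248/5, 260.5, 265 , 271 , 333,390, 392 ]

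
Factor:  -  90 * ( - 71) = 6390=   2^1*3^2*5^1*71^1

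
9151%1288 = 135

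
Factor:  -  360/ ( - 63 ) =40/7 = 2^3*5^1*7^(  -  1)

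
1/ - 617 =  - 1/617 =- 0.00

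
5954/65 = 458/5  =  91.60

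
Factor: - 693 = - 3^2*7^1*11^1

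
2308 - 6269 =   -  3961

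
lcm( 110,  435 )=9570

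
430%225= 205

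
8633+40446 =49079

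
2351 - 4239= - 1888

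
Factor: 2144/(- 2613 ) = - 2^5 * 3^( - 1 )*13^( - 1) = -32/39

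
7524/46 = 163+13/23 = 163.57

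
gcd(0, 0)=0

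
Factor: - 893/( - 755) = 5^( - 1)*19^1 * 47^1*151^( - 1)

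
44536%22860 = 21676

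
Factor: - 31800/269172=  - 2^1*3^( - 1)  *  5^2*53^1*7477^( - 1) = - 2650/22431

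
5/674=5/674 =0.01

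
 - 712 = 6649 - 7361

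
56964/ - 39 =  - 1461 + 5/13= -1460.62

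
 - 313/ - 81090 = 313/81090 = 0.00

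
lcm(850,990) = 84150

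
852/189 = 4 + 32/63  =  4.51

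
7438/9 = 7438/9 = 826.44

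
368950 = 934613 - 565663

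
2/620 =1/310 = 0.00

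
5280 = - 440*( -12)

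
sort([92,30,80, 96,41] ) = [ 30,41 , 80, 92,96] 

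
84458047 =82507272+1950775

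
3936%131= 6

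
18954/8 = 9477/4 = 2369.25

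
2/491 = 2/491 = 0.00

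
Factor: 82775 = 5^2 * 7^1*11^1*43^1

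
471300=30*15710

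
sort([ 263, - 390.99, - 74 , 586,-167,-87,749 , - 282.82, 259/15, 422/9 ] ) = [  -  390.99, - 282.82, - 167, - 87,-74,259/15, 422/9 , 263 , 586,749]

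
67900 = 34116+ 33784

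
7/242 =7/242 = 0.03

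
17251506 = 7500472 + 9751034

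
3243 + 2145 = 5388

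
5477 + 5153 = 10630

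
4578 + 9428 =14006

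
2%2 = 0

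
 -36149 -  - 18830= - 17319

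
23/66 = 23/66 = 0.35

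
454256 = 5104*89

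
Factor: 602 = 2^1*7^1 * 43^1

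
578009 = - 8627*( - 67)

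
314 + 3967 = 4281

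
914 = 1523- 609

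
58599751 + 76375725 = 134975476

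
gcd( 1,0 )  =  1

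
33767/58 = 582 + 11/58 = 582.19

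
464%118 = 110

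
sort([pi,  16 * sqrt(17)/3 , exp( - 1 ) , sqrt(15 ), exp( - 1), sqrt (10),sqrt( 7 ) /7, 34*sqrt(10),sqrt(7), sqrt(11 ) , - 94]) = [- 94,exp( - 1), exp(-1), sqrt( 7 )/7,  sqrt(7 ), pi, sqrt( 10 ), sqrt ( 11 ), sqrt(15 ),16*sqrt( 17 )/3, 34*sqrt ( 10) ] 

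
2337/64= 2337/64  =  36.52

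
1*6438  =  6438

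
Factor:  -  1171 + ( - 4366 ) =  - 7^2*113^1 = - 5537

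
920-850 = 70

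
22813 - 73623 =-50810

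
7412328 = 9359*792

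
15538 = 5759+9779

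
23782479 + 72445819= 96228298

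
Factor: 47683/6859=19^( - 3) * 41^1*1163^1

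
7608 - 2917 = 4691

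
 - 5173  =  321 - 5494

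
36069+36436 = 72505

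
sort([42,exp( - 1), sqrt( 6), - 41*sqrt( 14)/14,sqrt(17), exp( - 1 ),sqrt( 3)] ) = [ - 41*sqrt(14)/14,exp(-1), exp( - 1),sqrt (3),  sqrt(6 ),sqrt(17), 42]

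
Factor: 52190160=2^4*3^1*5^1*11^1 * 53^1*373^1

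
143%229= 143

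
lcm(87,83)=7221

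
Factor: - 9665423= -9665423^1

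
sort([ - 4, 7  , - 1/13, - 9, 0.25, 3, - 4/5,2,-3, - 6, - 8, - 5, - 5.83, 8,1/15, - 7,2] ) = [ - 9, - 8, - 7, - 6, - 5.83, - 5, - 4,- 3 , - 4/5, - 1/13, 1/15, 0.25, 2,2, 3, 7, 8 ] 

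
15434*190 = 2932460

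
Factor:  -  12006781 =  - 12006781^1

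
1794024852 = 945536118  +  848488734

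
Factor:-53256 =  - 2^3*3^1*7^1*317^1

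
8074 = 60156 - 52082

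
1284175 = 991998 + 292177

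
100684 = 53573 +47111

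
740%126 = 110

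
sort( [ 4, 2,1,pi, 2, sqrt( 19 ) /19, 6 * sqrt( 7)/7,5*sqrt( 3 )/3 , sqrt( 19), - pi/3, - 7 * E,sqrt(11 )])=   [- 7 * E, - pi/3,sqrt( 19) /19,1 , 2,2,  6 * sqrt (7)/7, 5*sqrt( 3 )/3,pi,sqrt( 11), 4,sqrt( 19)]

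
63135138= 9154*6897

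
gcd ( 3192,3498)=6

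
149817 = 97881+51936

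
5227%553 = 250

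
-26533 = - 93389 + 66856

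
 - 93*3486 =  - 324198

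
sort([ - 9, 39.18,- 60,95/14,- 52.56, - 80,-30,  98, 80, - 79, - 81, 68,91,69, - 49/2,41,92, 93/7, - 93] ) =[-93, - 81, - 80, - 79, - 60, - 52.56, - 30,- 49/2, - 9, 95/14,  93/7 , 39.18 , 41, 68, 69,80, 91, 92, 98]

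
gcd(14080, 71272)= 8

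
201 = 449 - 248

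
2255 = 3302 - 1047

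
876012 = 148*5919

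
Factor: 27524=2^2*7^1*983^1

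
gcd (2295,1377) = 459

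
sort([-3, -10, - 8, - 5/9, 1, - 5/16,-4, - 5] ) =[  -  10, - 8, - 5 , - 4, - 3, - 5/9 , - 5/16, 1]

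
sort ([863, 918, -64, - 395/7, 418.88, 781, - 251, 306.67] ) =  [ - 251,-64,- 395/7, 306.67, 418.88, 781,863, 918]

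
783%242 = 57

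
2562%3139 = 2562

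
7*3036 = 21252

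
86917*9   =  782253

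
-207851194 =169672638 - 377523832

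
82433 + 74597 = 157030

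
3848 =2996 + 852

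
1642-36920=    - 35278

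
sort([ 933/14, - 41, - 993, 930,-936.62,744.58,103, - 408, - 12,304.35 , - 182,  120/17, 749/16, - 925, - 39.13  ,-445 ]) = [ - 993, - 936.62, - 925, - 445,-408,-182, - 41, - 39.13, - 12 , 120/17,749/16,933/14,103, 304.35,744.58,  930 ] 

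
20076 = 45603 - 25527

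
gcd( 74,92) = 2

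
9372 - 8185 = 1187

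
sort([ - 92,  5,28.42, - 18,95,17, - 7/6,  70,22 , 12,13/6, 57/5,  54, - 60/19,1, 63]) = [ -92, - 18, - 60/19,-7/6,1, 13/6 , 5,57/5,12, 17, 22,  28.42,54, 63,70,  95 ]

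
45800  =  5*9160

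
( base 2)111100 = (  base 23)2E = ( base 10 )60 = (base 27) 26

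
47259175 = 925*51091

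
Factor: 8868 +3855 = 3^1*4241^1 = 12723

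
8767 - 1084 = 7683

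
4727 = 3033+1694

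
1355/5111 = 1355/5111= 0.27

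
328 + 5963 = 6291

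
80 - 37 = 43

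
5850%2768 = 314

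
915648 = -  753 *(-1216) 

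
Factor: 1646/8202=823/4101 = 3^( - 1)*823^1*1367^( - 1)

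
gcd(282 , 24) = 6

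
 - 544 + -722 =  -  1266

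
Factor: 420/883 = 2^2  *3^1*5^1*7^1*883^ ( - 1)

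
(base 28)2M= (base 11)71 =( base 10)78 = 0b1001110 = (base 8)116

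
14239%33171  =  14239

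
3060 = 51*60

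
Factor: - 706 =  - 2^1*353^1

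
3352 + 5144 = 8496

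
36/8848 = 9/2212 = 0.00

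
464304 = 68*6828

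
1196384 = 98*12208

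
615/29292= 205/9764 = 0.02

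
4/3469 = 4/3469 =0.00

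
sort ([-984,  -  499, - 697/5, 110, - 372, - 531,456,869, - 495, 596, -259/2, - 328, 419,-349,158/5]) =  [ -984, - 531, - 499, - 495 , - 372, - 349, - 328, - 697/5, - 259/2, 158/5,110,419 , 456, 596,  869 ] 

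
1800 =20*90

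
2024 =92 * 22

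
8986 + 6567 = 15553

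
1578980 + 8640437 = 10219417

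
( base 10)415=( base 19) 12G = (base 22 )IJ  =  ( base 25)gf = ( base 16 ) 19f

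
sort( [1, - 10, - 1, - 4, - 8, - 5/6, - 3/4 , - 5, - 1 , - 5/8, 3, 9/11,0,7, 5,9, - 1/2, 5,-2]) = [ - 10, - 8, - 5, - 4, - 2, - 1, - 1, - 5/6,  -  3/4, - 5/8, - 1/2 , 0, 9/11, 1, 3, 5, 5, 7,9] 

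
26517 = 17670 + 8847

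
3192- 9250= - 6058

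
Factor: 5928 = 2^3*3^1*13^1 * 19^1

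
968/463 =2 + 42/463 =2.09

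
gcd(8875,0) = 8875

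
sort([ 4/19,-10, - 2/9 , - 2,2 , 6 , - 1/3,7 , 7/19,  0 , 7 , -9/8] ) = [ - 10, - 2, - 9/8, -1/3, - 2/9,0,4/19, 7/19, 2, 6,7, 7]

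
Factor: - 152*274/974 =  - 2^3 * 19^1*137^1*487^( -1) = -20824/487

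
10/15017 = 10/15017 =0.00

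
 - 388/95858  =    -  1+47735/47929= - 0.00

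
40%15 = 10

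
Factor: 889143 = 3^1*19^2*821^1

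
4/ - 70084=-1/17521 = - 0.00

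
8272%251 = 240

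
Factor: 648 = 2^3 * 3^4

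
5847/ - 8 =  - 5847/8 = - 730.88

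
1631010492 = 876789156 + 754221336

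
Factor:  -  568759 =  - 607^1*937^1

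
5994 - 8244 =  - 2250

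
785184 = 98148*8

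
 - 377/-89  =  377/89  =  4.24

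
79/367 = 79/367 = 0.22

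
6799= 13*523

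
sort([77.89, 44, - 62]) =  [ - 62,  44, 77.89 ] 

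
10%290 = 10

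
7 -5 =2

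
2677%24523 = 2677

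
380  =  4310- 3930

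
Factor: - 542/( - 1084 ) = 2^( - 1 ) =1/2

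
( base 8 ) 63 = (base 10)51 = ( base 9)56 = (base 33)1I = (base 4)303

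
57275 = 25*2291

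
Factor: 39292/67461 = 2^2*3^( - 1)*11^1*19^1*47^1*113^(-1)*199^ ( - 1)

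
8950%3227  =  2496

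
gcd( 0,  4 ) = 4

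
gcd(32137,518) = 7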